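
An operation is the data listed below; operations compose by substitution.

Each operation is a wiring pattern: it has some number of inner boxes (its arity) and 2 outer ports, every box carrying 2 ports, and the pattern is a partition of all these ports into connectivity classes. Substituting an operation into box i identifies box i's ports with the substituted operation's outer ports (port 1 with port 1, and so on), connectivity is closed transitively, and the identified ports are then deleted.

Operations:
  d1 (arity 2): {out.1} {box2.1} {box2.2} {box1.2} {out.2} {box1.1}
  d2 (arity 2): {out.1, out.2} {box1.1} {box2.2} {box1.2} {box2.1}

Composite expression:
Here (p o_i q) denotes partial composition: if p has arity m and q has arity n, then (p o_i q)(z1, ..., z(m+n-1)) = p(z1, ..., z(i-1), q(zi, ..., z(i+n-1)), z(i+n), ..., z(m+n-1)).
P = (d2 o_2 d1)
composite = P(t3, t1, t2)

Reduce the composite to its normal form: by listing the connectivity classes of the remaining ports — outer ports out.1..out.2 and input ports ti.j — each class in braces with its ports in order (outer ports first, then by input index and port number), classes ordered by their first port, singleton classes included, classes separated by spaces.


{out.1, out.2} {t1.1} {t1.2} {t2.1} {t2.2} {t3.1} {t3.2}

Reachability decides: close wires over d2-identified ports.
through d1, on inputs (t1, t2): {out.1} {out.2} {t1.1} {t1.2} {t2.1} {t2.2} (out.j = stage outer ports)
through d2, on inputs (t3, t1, t2): {out.1, out.2} {t1.1} {t1.2} {t2.1} {t2.2} {t3.1} {t3.2} (out.j = stage outer ports)


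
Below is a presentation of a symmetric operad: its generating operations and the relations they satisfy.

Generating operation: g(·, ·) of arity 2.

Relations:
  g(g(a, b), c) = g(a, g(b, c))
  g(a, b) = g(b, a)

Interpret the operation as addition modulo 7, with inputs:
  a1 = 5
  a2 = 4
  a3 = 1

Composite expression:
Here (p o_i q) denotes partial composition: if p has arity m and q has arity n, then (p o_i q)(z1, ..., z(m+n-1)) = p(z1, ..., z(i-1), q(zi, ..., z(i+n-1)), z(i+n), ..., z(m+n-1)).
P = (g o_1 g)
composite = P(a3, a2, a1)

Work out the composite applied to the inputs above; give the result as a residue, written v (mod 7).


g(a3, a2) = 5
g(g(a3, a2), a1) = 3

3 (mod 7)


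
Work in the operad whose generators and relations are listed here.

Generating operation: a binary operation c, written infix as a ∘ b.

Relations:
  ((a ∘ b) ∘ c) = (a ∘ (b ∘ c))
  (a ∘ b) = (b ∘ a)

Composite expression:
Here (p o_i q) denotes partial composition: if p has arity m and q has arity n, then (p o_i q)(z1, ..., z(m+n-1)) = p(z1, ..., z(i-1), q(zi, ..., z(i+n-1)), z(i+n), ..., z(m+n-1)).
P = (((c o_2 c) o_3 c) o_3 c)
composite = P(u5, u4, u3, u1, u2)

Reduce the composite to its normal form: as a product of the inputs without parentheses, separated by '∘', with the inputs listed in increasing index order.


With c associative and commutative, the u-input set is all that matters.
(u3 ∘ u1) unparenthesizes to u3 ∘ u1
((u3 ∘ u1) ∘ u2) unparenthesizes to u3 ∘ u1 ∘ u2
(u4 ∘ ((u3 ∘ u1) ∘ u2)) unparenthesizes to u4 ∘ u3 ∘ u1 ∘ u2
(u5 ∘ (u4 ∘ ((u3 ∘ u1) ∘ u2))) unparenthesizes to u5 ∘ u4 ∘ u3 ∘ u1 ∘ u2
sorting the factors by input index: u1 ∘ u2 ∘ u3 ∘ u4 ∘ u5

u1 ∘ u2 ∘ u3 ∘ u4 ∘ u5


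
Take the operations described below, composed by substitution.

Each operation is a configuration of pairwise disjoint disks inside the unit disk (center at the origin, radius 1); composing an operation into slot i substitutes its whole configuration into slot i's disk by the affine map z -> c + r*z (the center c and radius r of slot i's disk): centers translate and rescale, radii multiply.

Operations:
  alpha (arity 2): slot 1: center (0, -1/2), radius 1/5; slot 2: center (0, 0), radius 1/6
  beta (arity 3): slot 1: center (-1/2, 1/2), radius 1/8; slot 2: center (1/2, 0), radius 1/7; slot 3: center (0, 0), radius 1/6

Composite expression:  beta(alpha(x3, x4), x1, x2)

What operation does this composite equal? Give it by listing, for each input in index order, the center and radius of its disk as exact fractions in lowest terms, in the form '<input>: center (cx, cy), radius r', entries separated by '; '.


x1: center (1/2, 0), radius 1/7; x2: center (0, 0), radius 1/6; x3: center (-1/2, 7/16), radius 1/40; x4: center (-1/2, 1/2), radius 1/48

Follow each x-input down from beta: c' goes to c + r*c', radius to r*r'.
x3: after 2 affine steps, its disk has center (-1/2, 7/16), radius 1/40
x4: after 2 affine steps, its disk has center (-1/2, 1/2), radius 1/48
x1: after 1 affine step, its disk has center (1/2, 0), radius 1/7
x2: after 1 affine step, its disk has center (0, 0), radius 1/6


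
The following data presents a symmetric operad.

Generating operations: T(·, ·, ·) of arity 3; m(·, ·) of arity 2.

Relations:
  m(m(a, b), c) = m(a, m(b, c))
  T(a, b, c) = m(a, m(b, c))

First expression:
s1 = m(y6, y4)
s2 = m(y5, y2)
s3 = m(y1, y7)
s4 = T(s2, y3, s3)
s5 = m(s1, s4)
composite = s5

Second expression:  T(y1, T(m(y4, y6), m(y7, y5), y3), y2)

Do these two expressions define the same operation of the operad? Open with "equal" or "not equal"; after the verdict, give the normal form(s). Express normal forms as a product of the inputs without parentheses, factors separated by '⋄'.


not equal; first: y6 ⋄ y4 ⋄ y5 ⋄ y2 ⋄ y3 ⋄ y1 ⋄ y7; second: y1 ⋄ y4 ⋄ y6 ⋄ y7 ⋄ y5 ⋄ y3 ⋄ y2

The first expression, normalized: y6 ⋄ y4 ⋄ y5 ⋄ y2 ⋄ y3 ⋄ y1 ⋄ y7
The second expression, normalized: y1 ⋄ y4 ⋄ y6 ⋄ y7 ⋄ y5 ⋄ y3 ⋄ y2
They disagree, so not equal.


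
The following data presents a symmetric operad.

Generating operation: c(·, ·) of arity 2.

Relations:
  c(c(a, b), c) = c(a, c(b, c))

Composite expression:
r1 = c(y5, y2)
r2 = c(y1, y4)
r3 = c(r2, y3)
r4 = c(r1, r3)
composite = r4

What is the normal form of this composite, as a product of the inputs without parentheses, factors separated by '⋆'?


y5 ⋆ y2 ⋆ y1 ⋆ y4 ⋆ y3


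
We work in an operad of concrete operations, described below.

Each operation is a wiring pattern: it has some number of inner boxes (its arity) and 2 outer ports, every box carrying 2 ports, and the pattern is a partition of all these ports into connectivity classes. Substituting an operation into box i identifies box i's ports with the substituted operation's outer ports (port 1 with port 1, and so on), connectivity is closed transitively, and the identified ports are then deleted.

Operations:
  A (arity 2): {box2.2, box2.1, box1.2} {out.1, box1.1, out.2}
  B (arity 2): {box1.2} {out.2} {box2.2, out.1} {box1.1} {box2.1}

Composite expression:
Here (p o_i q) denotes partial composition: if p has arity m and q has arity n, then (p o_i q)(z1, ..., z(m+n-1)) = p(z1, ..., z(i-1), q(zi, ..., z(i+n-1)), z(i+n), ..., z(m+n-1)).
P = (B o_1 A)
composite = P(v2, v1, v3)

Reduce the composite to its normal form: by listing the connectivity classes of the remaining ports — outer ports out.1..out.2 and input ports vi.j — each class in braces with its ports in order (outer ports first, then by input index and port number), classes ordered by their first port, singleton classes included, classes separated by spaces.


Connectivity passes through glued B-boundaries; trace each wire chain.
after A, the pattern on (v2, v1) reads {out.1, out.2, v2.1} {v1.1, v1.2, v2.2} (out.j = its outer ports)
after B, the pattern on (v2, v1, v3) reads {out.1, v3.2} {out.2} {v1.1, v1.2, v2.2} {v2.1} {v3.1} (out.j = its outer ports)

{out.1, v3.2} {out.2} {v1.1, v1.2, v2.2} {v2.1} {v3.1}


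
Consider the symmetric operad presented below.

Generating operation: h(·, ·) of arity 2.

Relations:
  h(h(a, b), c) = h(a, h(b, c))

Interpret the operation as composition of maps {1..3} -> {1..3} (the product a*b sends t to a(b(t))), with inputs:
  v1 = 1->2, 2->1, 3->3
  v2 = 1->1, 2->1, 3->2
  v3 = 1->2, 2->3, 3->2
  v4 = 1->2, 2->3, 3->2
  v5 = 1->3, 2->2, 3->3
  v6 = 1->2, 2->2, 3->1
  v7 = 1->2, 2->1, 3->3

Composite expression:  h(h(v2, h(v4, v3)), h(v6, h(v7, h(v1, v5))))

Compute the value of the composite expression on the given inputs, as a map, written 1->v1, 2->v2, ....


1->2, 2->1, 3->2

h(v4, v3) = 1->3, 2->2, 3->3
h(v2, h(v4, v3)) = 1->2, 2->1, 3->2
h(v1, v5) = 1->3, 2->1, 3->3
h(v7, h(v1, v5)) = 1->3, 2->2, 3->3
h(v6, h(v7, h(v1, v5))) = 1->1, 2->2, 3->1
h(h(v2, h(v4, v3)), h(v6, h(v7, h(v1, v5)))) = 1->2, 2->1, 3->2


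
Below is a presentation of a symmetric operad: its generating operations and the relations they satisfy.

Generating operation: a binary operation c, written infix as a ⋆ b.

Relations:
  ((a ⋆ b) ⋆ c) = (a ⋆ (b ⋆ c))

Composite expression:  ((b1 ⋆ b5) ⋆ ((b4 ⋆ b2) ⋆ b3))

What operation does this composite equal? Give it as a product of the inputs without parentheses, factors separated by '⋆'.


b1 ⋆ b5 ⋆ b4 ⋆ b2 ⋆ b3

Associativity of c dissolves the nesting; only the b-input order survives.
(b1 ⋆ b5) flattens to b1 ⋆ b5
(b4 ⋆ b2) flattens to b4 ⋆ b2
((b4 ⋆ b2) ⋆ b3) flattens to b4 ⋆ b2 ⋆ b3
((b1 ⋆ b5) ⋆ ((b4 ⋆ b2) ⋆ b3)) flattens to b1 ⋆ b5 ⋆ b4 ⋆ b2 ⋆ b3


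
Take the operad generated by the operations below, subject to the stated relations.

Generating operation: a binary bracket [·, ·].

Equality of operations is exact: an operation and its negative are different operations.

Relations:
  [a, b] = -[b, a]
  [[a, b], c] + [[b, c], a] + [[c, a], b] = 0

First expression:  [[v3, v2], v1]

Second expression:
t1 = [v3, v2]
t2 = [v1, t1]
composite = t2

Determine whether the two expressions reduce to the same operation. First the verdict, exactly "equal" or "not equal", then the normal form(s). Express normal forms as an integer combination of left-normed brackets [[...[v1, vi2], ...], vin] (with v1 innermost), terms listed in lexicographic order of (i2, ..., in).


not equal — first [[v1, v2], v3] - [[v1, v3], v2], second -[[v1, v2], v3] + [[v1, v3], v2]


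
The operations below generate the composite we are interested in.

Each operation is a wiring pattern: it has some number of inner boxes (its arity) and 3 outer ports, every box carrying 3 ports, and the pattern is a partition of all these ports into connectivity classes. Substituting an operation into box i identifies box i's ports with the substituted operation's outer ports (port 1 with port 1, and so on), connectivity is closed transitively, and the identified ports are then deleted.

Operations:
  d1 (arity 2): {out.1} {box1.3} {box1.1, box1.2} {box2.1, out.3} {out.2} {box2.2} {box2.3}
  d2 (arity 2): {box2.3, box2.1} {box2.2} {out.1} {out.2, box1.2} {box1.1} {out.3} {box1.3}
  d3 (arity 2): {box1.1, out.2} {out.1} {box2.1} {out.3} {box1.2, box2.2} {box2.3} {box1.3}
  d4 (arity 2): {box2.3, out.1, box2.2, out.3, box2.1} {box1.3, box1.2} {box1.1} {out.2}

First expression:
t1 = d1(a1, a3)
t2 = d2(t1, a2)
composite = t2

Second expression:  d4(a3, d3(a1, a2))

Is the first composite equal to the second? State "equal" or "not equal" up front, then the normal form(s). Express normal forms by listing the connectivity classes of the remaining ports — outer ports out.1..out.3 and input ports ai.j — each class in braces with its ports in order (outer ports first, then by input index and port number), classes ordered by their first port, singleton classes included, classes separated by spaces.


not equal — first {out.1} {out.2} {out.3} {a1.1, a1.2} {a1.3} {a2.1, a2.3} {a2.2} {a3.1} {a3.2} {a3.3}, second {out.1, out.3, a1.1} {out.2} {a1.2, a2.2} {a1.3} {a2.1} {a2.3} {a3.1} {a3.2, a3.3}

The first expression, normalized: {out.1} {out.2} {out.3} {a1.1, a1.2} {a1.3} {a2.1, a2.3} {a2.2} {a3.1} {a3.2} {a3.3}
The second expression, normalized: {out.1, out.3, a1.1} {out.2} {a1.2, a2.2} {a1.3} {a2.1} {a2.3} {a3.1} {a3.2, a3.3}
The forms do not match — not equal.


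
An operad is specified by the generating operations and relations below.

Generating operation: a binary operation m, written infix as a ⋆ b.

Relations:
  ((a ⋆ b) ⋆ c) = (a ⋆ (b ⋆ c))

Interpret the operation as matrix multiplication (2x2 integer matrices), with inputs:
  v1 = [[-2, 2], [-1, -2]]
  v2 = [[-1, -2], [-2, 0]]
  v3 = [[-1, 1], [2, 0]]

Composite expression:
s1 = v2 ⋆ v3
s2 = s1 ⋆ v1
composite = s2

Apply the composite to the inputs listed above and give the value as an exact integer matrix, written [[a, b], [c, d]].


[[7, -4], [-2, 8]]

(v2 ⋆ v3) = [[-3, -1], [2, -2]]
((v2 ⋆ v3) ⋆ v1) = [[7, -4], [-2, 8]]


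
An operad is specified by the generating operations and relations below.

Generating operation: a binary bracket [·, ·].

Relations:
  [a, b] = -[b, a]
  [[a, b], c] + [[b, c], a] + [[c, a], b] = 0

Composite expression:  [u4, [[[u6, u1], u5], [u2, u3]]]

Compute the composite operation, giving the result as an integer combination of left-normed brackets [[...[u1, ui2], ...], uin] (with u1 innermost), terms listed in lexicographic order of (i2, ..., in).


A multilinear Lie element is pinned by u1-initial words (u1 innermost).
Composite bracket: [u4, [[[u6, u1], u5], [u2, u3]]]
Under [a, b] = ab - ba we get 32 signed associative words (2^5 = 32).
Keep just the words that open with u1:
  from u1u6u5u2u3u4, sign +1: term +[[[[[u1, u6], u5], u2], u3], u4]
  from u1u6u5u3u2u4, sign -1: term -[[[[[u1, u6], u5], u3], u2], u4]

[[[[[u1, u6], u5], u2], u3], u4] - [[[[[u1, u6], u5], u3], u2], u4]


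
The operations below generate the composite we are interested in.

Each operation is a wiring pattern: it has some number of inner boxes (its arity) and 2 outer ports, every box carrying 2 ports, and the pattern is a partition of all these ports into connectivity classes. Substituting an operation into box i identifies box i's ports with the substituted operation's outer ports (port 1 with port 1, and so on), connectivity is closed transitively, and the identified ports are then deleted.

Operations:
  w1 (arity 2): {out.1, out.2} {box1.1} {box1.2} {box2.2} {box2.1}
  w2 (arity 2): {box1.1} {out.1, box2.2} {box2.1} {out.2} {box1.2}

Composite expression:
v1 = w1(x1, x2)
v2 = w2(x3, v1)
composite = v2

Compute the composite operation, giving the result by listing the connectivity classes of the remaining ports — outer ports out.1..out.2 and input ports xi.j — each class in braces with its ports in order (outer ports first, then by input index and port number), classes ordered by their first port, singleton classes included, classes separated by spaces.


{out.1} {out.2} {x1.1} {x1.2} {x2.1} {x2.2} {x3.1} {x3.2}


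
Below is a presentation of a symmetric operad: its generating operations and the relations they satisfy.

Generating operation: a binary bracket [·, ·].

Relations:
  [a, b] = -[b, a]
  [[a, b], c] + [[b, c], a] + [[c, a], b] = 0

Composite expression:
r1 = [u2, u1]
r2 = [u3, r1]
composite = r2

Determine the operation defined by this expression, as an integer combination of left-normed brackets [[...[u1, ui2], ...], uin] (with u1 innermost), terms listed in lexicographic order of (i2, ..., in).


[[u1, u2], u3]

Skip Jacobi rewriting: expand, keep u1-initial words, read off terms.
Composite bracket: [u3, [u2, u1]]
Expanding via [a, b] = ab - ba: 4 signed words (2^2 = 4).
Keep just the words that open with u1:
  the word u1u2u3 carries sign +1 and contributes +[[u1, u2], u3]


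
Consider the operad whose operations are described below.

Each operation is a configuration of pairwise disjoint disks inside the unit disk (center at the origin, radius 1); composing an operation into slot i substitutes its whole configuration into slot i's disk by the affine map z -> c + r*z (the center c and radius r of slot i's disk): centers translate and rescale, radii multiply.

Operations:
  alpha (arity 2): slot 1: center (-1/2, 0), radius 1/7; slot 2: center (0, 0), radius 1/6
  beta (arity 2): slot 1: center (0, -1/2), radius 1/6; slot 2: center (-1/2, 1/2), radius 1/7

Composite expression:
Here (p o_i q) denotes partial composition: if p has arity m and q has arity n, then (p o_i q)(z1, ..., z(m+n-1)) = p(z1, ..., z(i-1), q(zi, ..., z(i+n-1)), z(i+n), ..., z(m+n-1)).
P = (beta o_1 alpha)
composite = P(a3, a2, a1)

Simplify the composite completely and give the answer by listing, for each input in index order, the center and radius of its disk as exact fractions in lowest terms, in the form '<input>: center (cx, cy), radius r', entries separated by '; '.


Nesting under beta composes maps z -> c + r*z down each a-path.
for a3, the 2-step affine chain lands on center (-1/12, -1/2), radius 1/42
for a2, the 2-step affine chain lands on center (0, -1/2), radius 1/36
for a1, the 1-step affine chain lands on center (-1/2, 1/2), radius 1/7

a1: center (-1/2, 1/2), radius 1/7; a2: center (0, -1/2), radius 1/36; a3: center (-1/12, -1/2), radius 1/42


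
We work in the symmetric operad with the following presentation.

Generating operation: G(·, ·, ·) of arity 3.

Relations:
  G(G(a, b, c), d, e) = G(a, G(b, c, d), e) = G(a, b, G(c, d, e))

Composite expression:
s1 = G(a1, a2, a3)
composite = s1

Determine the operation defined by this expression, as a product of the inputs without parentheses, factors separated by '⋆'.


a1 ⋆ a2 ⋆ a3


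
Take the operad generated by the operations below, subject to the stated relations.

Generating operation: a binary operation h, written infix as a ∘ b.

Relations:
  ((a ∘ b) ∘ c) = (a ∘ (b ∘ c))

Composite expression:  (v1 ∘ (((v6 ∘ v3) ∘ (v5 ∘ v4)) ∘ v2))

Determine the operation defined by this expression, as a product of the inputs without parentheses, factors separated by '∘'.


v1 ∘ v6 ∘ v3 ∘ v5 ∘ v4 ∘ v2

Key point: h is associative — brackets drop, the v-order remains.
(v6 ∘ v3) reduces to v6 ∘ v3
(v5 ∘ v4) reduces to v5 ∘ v4
((v6 ∘ v3) ∘ (v5 ∘ v4)) reduces to v6 ∘ v3 ∘ v5 ∘ v4
(((v6 ∘ v3) ∘ (v5 ∘ v4)) ∘ v2) reduces to v6 ∘ v3 ∘ v5 ∘ v4 ∘ v2
(v1 ∘ (((v6 ∘ v3) ∘ (v5 ∘ v4)) ∘ v2)) reduces to v1 ∘ v6 ∘ v3 ∘ v5 ∘ v4 ∘ v2


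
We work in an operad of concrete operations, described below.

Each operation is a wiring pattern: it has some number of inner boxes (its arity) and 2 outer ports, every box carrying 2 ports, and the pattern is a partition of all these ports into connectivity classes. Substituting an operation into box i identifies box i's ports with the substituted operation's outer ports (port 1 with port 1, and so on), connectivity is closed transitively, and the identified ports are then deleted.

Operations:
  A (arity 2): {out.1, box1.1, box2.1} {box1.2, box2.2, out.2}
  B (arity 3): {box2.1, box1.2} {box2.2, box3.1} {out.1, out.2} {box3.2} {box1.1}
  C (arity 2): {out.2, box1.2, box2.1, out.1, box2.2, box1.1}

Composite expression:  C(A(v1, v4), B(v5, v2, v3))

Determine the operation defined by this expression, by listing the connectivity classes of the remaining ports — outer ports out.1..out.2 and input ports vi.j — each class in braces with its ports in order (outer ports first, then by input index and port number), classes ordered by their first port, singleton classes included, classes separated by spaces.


{out.1, out.2, v1.1, v1.2, v4.1, v4.2} {v2.1, v5.2} {v2.2, v3.1} {v3.2} {v5.1}


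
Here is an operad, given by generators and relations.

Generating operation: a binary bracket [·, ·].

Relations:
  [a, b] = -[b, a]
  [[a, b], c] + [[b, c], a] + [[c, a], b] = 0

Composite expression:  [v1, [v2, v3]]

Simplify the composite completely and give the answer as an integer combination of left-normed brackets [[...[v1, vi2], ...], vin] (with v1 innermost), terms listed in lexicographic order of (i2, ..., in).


[[v1, v2], v3] - [[v1, v3], v2]


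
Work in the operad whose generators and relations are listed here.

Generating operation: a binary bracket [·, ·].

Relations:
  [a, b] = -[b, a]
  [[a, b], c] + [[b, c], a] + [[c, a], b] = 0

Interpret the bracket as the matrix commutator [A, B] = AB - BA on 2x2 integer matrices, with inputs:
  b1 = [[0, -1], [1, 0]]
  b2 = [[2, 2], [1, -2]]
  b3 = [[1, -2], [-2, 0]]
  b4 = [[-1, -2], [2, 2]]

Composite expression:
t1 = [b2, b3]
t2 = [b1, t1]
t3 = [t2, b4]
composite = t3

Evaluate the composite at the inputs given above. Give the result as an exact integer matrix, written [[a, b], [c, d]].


[[-16, -16], [8, 16]]

[b2, b3] = [[-2, -10], [9, 2]]
[b1, [b2, b3]] = [[1, -4], [-4, -1]]
[[b1, [b2, b3]], b4] = [[-16, -16], [8, 16]]


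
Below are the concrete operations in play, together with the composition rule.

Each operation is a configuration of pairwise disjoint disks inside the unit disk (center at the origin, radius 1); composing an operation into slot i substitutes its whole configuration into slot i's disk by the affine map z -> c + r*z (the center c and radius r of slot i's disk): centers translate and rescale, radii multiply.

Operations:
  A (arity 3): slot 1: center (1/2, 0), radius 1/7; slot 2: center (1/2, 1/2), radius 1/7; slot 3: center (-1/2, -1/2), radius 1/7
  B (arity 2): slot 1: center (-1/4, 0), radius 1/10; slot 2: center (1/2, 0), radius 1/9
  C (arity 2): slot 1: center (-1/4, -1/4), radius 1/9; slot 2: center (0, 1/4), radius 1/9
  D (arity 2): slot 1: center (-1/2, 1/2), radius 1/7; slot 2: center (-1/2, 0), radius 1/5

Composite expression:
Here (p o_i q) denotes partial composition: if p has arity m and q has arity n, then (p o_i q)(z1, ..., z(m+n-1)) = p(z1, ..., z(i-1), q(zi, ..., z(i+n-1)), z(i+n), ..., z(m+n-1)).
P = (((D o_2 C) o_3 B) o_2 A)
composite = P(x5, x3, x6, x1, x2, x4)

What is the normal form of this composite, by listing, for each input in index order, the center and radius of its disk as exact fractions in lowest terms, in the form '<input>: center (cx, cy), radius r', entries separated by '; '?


x1: center (-101/180, -11/180), radius 1/315; x2: center (-91/180, 1/20), radius 1/450; x3: center (-97/180, -1/20), radius 1/315; x4: center (-22/45, 1/20), radius 1/405; x5: center (-1/2, 1/2), radius 1/7; x6: center (-97/180, -7/180), radius 1/315

Nesting under D composes maps z -> c + r*z down each x-path.
x5 passes through 1 substitution, ending at center (-1/2, 1/2), radius 1/7
x3 passes through 3 substitutions, ending at center (-97/180, -1/20), radius 1/315
x6 passes through 3 substitutions, ending at center (-97/180, -7/180), radius 1/315
x1 passes through 3 substitutions, ending at center (-101/180, -11/180), radius 1/315
x2 passes through 3 substitutions, ending at center (-91/180, 1/20), radius 1/450
x4 passes through 3 substitutions, ending at center (-22/45, 1/20), radius 1/405


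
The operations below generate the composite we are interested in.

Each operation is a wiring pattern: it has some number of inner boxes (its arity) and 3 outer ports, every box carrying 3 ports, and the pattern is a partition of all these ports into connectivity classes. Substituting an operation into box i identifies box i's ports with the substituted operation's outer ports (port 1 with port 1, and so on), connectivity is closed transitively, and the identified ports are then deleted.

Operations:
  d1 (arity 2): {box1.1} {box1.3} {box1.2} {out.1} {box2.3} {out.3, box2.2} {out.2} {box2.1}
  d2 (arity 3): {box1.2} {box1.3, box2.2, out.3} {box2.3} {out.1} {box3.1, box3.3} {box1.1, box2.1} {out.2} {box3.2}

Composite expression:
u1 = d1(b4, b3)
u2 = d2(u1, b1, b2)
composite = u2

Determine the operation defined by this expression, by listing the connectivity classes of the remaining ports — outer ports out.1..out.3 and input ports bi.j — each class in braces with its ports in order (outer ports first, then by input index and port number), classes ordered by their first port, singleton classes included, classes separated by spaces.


Treat the ports identified at d2 as solder joints: merge, then drop.
d1 over (b4, b3) gives {out.1} {out.2} {out.3, b3.2} {b3.1} {b3.3} {b4.1} {b4.2} {b4.3}, out.j being that stage's outer ports
d2 over (b4, b3, b1, b2) gives {out.1} {out.2} {out.3, b1.2, b3.2} {b1.1} {b1.3} {b2.1, b2.3} {b2.2} {b3.1} {b3.3} {b4.1} {b4.2} {b4.3}, out.j being that stage's outer ports

{out.1} {out.2} {out.3, b1.2, b3.2} {b1.1} {b1.3} {b2.1, b2.3} {b2.2} {b3.1} {b3.3} {b4.1} {b4.2} {b4.3}


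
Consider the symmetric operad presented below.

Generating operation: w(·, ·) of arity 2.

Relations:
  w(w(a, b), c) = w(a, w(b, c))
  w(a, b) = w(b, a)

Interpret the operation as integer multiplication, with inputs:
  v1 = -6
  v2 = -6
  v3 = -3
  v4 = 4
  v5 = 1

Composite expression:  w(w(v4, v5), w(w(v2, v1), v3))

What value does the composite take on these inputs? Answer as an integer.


-432

w(v4, v5) = 4
w(v2, v1) = 36
w(w(v2, v1), v3) = -108
w(w(v4, v5), w(w(v2, v1), v3)) = -432


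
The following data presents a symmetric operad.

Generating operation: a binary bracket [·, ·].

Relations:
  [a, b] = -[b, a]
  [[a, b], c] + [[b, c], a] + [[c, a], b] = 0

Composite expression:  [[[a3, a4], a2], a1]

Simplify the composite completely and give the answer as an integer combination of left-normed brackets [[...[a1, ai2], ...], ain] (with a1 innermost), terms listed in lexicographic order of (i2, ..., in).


Expand each bracket as ab - ba; the a1-initial words give the coefficients.
Composite bracket: [[[a3, a4], a2], a1]
Each bracket splits as ab - ba, giving 8 signed words (2^3 = 8).
Only words starting with a1 matter:
  word a1a2a3a4 has sign +1, contributing +[[[a1, a2], a3], a4]
  word a1a2a4a3 has sign -1, contributing -[[[a1, a2], a4], a3]
  word a1a3a4a2 has sign -1, contributing -[[[a1, a3], a4], a2]
  word a1a4a3a2 has sign +1, contributing +[[[a1, a4], a3], a2]

[[[a1, a2], a3], a4] - [[[a1, a2], a4], a3] - [[[a1, a3], a4], a2] + [[[a1, a4], a3], a2]


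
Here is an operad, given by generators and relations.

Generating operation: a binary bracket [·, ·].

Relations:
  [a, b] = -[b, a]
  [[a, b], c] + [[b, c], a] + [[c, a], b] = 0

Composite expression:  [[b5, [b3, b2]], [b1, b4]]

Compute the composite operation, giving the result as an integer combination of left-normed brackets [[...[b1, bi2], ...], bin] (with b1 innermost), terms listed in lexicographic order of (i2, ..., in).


-[[[[b1, b4], b2], b3], b5] + [[[[b1, b4], b3], b2], b5] + [[[[b1, b4], b5], b2], b3] - [[[[b1, b4], b5], b3], b2]


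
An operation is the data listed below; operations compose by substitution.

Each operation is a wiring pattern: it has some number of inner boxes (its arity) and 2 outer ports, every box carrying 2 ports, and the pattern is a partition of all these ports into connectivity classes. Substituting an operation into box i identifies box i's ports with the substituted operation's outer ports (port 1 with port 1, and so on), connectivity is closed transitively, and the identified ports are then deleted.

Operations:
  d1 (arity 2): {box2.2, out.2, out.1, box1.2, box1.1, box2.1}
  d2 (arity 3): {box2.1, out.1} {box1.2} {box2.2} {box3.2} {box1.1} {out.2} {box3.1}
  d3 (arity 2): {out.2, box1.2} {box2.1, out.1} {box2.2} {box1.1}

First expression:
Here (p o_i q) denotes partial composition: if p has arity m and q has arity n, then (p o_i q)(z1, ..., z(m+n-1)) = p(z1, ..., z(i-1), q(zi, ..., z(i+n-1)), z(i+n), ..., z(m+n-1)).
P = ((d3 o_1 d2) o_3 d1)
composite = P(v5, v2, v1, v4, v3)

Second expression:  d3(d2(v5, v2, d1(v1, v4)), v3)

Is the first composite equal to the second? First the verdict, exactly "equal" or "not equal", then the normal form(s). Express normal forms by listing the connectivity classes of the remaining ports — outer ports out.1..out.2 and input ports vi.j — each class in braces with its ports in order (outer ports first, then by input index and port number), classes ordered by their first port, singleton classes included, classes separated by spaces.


equal; both compose to {out.1, v3.1} {out.2} {v1.1, v1.2, v4.1, v4.2} {v2.1} {v2.2} {v3.2} {v5.1} {v5.2}

The first expression reduces to {out.1, v3.1} {out.2} {v1.1, v1.2, v4.1, v4.2} {v2.1} {v2.2} {v3.2} {v5.1} {v5.2}
The second expression reduces to {out.1, v3.1} {out.2} {v1.1, v1.2, v4.1, v4.2} {v2.1} {v2.2} {v3.2} {v5.1} {v5.2}
Same normal form: equal.


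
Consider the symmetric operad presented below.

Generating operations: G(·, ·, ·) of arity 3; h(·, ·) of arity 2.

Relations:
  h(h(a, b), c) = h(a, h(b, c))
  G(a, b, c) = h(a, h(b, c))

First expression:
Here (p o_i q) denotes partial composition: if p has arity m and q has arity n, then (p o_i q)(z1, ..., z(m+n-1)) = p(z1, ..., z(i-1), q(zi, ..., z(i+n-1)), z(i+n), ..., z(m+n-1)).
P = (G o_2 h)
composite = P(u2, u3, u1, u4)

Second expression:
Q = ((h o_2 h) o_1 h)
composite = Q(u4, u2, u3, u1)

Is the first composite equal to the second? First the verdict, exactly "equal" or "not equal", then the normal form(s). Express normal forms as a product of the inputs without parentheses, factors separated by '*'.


not equal; the first gives u2 * u3 * u1 * u4 and the second u4 * u2 * u3 * u1

Reducing the first expression gives u2 * u3 * u1 * u4
Reducing the second expression gives u4 * u2 * u3 * u1
The normal forms differ: not equal.


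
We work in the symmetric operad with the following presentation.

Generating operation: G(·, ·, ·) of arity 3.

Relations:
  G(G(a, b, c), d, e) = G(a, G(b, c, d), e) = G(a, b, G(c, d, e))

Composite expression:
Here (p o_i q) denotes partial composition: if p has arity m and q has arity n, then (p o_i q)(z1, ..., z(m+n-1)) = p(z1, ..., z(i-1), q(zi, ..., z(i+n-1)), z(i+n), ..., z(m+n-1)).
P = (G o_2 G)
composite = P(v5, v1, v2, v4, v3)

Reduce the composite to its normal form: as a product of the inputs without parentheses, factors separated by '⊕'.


v5 ⊕ v1 ⊕ v2 ⊕ v4 ⊕ v3


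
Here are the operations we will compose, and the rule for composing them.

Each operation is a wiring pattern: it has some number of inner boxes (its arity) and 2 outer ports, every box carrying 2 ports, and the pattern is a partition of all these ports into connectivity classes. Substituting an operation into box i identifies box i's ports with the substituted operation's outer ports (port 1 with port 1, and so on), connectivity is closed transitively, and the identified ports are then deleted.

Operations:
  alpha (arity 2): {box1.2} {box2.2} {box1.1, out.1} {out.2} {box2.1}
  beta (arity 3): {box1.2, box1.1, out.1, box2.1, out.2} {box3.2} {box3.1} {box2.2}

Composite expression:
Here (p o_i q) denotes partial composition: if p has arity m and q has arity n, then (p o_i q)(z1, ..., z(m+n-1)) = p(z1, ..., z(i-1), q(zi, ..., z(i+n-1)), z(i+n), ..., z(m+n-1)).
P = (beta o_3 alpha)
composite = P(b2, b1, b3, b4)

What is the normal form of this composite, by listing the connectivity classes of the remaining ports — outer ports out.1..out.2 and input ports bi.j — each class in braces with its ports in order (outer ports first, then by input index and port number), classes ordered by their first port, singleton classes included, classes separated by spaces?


{out.1, out.2, b1.1, b2.1, b2.2} {b1.2} {b3.1} {b3.2} {b4.1} {b4.2}

Substituting into beta glues patterns; closure does the rest.
after alpha, the pattern on (b3, b4) reads {out.1, b3.1} {out.2} {b3.2} {b4.1} {b4.2} (out.j = its outer ports)
after beta, the pattern on (b2, b1, b3, b4) reads {out.1, out.2, b1.1, b2.1, b2.2} {b1.2} {b3.1} {b3.2} {b4.1} {b4.2} (out.j = its outer ports)


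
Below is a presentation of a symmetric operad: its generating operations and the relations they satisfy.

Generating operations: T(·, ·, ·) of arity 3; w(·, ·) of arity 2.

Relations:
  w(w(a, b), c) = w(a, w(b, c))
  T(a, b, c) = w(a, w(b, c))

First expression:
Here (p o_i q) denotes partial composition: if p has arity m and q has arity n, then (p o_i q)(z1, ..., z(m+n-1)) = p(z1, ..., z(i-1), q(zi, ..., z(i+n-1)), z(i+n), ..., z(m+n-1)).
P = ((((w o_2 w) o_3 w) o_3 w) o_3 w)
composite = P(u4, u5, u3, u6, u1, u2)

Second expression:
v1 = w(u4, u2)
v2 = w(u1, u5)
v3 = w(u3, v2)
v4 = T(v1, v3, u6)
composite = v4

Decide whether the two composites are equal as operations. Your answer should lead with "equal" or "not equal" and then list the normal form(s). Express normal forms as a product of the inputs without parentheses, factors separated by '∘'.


not equal — first u4 ∘ u5 ∘ u3 ∘ u6 ∘ u1 ∘ u2, second u4 ∘ u2 ∘ u3 ∘ u1 ∘ u5 ∘ u6

Normal form of the first expression: u4 ∘ u5 ∘ u3 ∘ u6 ∘ u1 ∘ u2
Normal form of the second expression: u4 ∘ u2 ∘ u3 ∘ u1 ∘ u5 ∘ u6
Different reductions; not equal.


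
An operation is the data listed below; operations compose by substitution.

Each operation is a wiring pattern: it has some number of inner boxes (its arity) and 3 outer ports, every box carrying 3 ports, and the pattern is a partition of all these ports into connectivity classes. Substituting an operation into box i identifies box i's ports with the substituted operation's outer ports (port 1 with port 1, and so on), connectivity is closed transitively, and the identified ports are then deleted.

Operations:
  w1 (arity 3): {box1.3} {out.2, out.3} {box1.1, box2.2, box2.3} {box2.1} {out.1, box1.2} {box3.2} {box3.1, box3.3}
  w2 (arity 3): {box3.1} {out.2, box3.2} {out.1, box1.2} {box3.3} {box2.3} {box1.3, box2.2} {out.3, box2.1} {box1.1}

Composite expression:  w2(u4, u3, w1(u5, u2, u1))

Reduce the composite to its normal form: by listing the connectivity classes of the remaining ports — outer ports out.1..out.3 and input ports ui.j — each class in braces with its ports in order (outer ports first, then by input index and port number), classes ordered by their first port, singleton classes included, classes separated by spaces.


{out.1, u4.2} {out.2} {out.3, u3.1} {u1.1, u1.3} {u1.2} {u2.1} {u2.2, u2.3, u5.1} {u3.2, u4.3} {u3.3} {u4.1} {u5.2} {u5.3}

Connectivity passes through glued w2-boundaries; trace each wire chain.
through w1, on inputs (u5, u2, u1): {out.1, u5.2} {out.2, out.3} {u1.1, u1.3} {u1.2} {u2.1} {u2.2, u2.3, u5.1} {u5.3} (out.j = stage outer ports)
through w2, on inputs (u4, u3, u5, u2, u1): {out.1, u4.2} {out.2} {out.3, u3.1} {u1.1, u1.3} {u1.2} {u2.1} {u2.2, u2.3, u5.1} {u3.2, u4.3} {u3.3} {u4.1} {u5.2} {u5.3} (out.j = stage outer ports)


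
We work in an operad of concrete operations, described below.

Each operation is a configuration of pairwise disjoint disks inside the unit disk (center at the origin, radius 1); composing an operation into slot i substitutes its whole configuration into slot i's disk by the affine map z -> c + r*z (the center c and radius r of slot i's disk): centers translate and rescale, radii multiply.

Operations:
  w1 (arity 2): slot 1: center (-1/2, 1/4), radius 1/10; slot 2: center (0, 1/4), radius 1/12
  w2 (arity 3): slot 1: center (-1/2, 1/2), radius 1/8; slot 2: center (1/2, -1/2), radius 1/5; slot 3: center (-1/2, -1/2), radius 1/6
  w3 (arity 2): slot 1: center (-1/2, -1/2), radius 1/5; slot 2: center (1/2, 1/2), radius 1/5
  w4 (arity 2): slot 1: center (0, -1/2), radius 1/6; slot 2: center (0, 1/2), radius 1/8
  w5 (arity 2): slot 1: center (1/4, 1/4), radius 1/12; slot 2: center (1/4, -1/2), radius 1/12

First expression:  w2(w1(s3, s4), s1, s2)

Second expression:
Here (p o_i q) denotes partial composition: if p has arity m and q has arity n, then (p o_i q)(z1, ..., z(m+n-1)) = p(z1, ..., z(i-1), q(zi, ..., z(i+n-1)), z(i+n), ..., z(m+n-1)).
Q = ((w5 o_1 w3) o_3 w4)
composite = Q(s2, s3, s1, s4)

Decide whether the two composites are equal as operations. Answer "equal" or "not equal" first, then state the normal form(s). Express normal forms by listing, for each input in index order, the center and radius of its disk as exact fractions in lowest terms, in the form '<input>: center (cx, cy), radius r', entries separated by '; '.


not equal: they reduce to s1: center (1/2, -1/2), radius 1/5; s2: center (-1/2, -1/2), radius 1/6; s3: center (-9/16, 17/32), radius 1/80; s4: center (-1/2, 17/32), radius 1/96 and s1: center (1/4, -13/24), radius 1/72; s2: center (5/24, 5/24), radius 1/60; s3: center (7/24, 7/24), radius 1/60; s4: center (1/4, -11/24), radius 1/96

The first expression reduces to s1: center (1/2, -1/2), radius 1/5; s2: center (-1/2, -1/2), radius 1/6; s3: center (-9/16, 17/32), radius 1/80; s4: center (-1/2, 17/32), radius 1/96
The second expression reduces to s1: center (1/4, -13/24), radius 1/72; s2: center (5/24, 5/24), radius 1/60; s3: center (7/24, 7/24), radius 1/60; s4: center (1/4, -11/24), radius 1/96
The normal forms differ: not equal.


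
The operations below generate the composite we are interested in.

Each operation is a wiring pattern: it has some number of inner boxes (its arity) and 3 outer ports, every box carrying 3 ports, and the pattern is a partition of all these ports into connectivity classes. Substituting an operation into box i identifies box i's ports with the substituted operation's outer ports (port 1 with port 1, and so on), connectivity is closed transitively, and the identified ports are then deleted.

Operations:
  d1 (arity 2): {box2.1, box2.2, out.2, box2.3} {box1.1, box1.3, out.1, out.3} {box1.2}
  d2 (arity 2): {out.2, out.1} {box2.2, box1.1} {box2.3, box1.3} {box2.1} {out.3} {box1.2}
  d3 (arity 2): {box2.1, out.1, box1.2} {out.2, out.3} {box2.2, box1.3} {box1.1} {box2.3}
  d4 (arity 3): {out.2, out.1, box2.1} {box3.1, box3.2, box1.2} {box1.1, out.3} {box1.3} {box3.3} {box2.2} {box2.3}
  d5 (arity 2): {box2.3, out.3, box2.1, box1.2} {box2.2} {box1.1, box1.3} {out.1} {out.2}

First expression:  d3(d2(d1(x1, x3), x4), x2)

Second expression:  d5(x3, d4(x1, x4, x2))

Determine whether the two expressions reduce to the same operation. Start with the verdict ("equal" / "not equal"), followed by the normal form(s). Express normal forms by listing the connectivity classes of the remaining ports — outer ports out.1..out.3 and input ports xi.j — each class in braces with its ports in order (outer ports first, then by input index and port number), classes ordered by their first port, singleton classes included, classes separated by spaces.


not equal; the first gives {out.1, x2.1} {out.2, out.3} {x1.1, x1.3, x4.2, x4.3} {x1.2} {x2.2} {x2.3} {x3.1, x3.2, x3.3} {x4.1} and the second {out.1} {out.2} {out.3, x1.1, x3.2, x4.1} {x1.2, x2.1, x2.2} {x1.3} {x2.3} {x3.1, x3.3} {x4.2} {x4.3}

Reducing the first expression gives {out.1, x2.1} {out.2, out.3} {x1.1, x1.3, x4.2, x4.3} {x1.2} {x2.2} {x2.3} {x3.1, x3.2, x3.3} {x4.1}
Reducing the second expression gives {out.1} {out.2} {out.3, x1.1, x3.2, x4.1} {x1.2, x2.1, x2.2} {x1.3} {x2.3} {x3.1, x3.3} {x4.2} {x4.3}
The normal forms differ: not equal.


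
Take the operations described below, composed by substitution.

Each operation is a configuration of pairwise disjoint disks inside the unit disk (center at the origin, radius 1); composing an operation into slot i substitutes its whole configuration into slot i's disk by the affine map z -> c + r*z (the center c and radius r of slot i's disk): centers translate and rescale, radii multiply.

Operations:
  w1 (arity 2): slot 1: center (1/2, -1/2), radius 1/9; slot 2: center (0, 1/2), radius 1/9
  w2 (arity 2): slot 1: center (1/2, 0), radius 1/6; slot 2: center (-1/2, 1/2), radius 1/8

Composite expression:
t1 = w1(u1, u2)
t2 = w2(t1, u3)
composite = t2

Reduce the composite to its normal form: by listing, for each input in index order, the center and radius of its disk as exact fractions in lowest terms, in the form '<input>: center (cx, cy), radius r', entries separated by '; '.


u1: center (7/12, -1/12), radius 1/54; u2: center (1/2, 1/12), radius 1/54; u3: center (-1/2, 1/2), radius 1/8

Below w2, radii multiply path by path; the u-disk centers shift.
input u1: applying the 2 nested substitutions gives center (7/12, -1/12), radius 1/54
input u2: applying the 2 nested substitutions gives center (1/2, 1/12), radius 1/54
input u3: applying the 1 nested substitution gives center (-1/2, 1/2), radius 1/8


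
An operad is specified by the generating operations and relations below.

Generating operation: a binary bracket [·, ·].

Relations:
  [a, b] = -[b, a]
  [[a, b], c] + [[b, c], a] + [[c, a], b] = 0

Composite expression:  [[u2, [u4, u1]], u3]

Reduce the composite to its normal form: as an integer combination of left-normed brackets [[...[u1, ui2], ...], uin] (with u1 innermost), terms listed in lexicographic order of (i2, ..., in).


Left-normed coefficients sit on the u1-initial expansion words.
Composite bracket: [[u2, [u4, u1]], u3]
Each bracket splits as ab - ba, giving 8 signed words (2^3 = 8).
Keep just the words that open with u1:
  word u1u4u2u3 has sign +1, contributing +[[[u1, u4], u2], u3]

[[[u1, u4], u2], u3]
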